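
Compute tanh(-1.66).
-0.9302

tanh(-1.66) = (e^(-1.66) - e^(1.66))/(e^(-1.66) + e^(1.66)) = -0.9302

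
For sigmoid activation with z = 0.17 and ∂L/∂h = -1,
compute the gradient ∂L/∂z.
∂L/∂z = -0.2482

σ(0.17) = 0.5424
σ'(0.17) = σ(0.17)(1 - σ(0.17)) = 0.5424 × 0.4576 = 0.2482
∂L/∂z = ∂L/∂h · σ'(z) = -1 × 0.2482 = -0.2482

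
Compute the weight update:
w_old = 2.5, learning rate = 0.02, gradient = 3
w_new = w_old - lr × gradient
w_new = 2.44

w_new = w - η·∂L/∂w = 2.5 - 0.02×(3) = 2.5 - (0.06) = 2.44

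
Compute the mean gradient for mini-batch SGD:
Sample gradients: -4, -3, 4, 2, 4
Average gradient = 0.6

Average = (1/5)(-4 + -3 + 4 + 2 + 4) = 3/5 = 0.6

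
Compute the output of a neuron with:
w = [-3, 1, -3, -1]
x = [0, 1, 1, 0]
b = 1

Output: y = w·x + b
y = -1

y = (-3)(0) + (1)(1) + (-3)(1) + (-1)(0) + 1 = -1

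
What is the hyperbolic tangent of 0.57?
0.5154

tanh(0.57) = (e^(0.57) - e^(-0.57))/(e^(0.57) + e^(-0.57)) = 0.5154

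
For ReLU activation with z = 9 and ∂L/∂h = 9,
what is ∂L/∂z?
∂L/∂z = 9

h = ReLU(9) = 9
Since z > 0: ∂h/∂z = 1
∂L/∂z = ∂L/∂h · ∂h/∂z = 9 × 1 = 9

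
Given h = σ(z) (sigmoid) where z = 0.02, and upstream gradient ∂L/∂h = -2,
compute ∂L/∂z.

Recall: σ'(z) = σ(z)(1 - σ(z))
∂L/∂z = -0.5

σ(0.02) = 0.505
σ'(0.02) = σ(0.02)(1 - σ(0.02)) = 0.505 × 0.495 = 0.25
∂L/∂z = ∂L/∂h · σ'(z) = -2 × 0.25 = -0.5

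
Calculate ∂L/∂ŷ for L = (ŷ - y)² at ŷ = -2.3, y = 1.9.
∂L/∂ŷ = -8.4

∂L/∂ŷ = 2(ŷ - y) = 2(-2.3 - 1.9) = 2(-4.2) = -8.4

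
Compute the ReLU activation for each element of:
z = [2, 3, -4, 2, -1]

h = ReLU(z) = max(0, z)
h = [2, 3, 0, 2, 0]

ReLU applied element-wise: max(0,2)=2, max(0,3)=3, max(0,-4)=0, max(0,2)=2, max(0,-1)=0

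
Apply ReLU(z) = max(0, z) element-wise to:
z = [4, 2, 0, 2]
h = [4, 2, 0, 2]

ReLU applied element-wise: max(0,4)=4, max(0,2)=2, max(0,0)=0, max(0,2)=2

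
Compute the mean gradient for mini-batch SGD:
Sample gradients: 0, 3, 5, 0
Average gradient = 2

Average = (1/4)(0 + 3 + 5 + 0) = 8/4 = 2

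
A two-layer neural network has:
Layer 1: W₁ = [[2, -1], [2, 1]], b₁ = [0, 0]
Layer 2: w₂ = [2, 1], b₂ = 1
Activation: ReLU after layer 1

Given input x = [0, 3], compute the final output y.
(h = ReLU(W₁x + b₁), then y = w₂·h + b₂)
y = 4

Layer 1 pre-activation: z₁ = [-3, 3]
After ReLU: h = [0, 3]
Layer 2 output: y = 2×0 + 1×3 + 1 = 4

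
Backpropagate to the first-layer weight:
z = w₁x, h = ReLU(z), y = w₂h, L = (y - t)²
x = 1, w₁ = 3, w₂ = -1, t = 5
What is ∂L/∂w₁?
∂L/∂w₁ = 16

Forward pass:
z = w₁x = 3×1 = 3
h = ReLU(3) = 3
y = w₂h = -1×3 = -3

Backward pass:
∂L/∂y = 2(y - t) = 2(-3 - 5) = -16
∂y/∂h = w₂ = -1
∂h/∂z = 1 (ReLU derivative)
∂z/∂w₁ = x = 1

∂L/∂w₁ = -16 × -1 × 1 × 1 = 16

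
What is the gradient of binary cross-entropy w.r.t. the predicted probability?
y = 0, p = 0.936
∂L/∂p = 15.62

∂L/∂p = -y/p + (1-y)/(1-p) = 0 + 1/0.064 = 15.62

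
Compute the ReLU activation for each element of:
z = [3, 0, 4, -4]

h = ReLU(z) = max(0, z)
h = [3, 0, 4, 0]

ReLU applied element-wise: max(0,3)=3, max(0,0)=0, max(0,4)=4, max(0,-4)=0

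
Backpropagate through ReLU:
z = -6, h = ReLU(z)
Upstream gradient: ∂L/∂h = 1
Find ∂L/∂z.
∂L/∂z = 0

h = ReLU(-6) = 0
Since z < 0: ∂h/∂z = 0
∂L/∂z = ∂L/∂h · ∂h/∂z = 1 × 0 = 0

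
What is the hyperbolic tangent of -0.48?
-0.4462

tanh(-0.48) = (e^(-0.48) - e^(0.48))/(e^(-0.48) + e^(0.48)) = -0.4462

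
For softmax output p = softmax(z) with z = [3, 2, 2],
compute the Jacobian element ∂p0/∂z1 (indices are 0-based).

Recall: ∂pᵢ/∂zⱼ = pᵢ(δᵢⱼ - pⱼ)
∂p0/∂z1 = -0.1221

p = softmax(z) = [0.5761, 0.2119, 0.2119]
p0 = 0.5761, p1 = 0.2119

∂p0/∂z1 = -p0 × p1 = -0.5761 × 0.2119 = -0.1221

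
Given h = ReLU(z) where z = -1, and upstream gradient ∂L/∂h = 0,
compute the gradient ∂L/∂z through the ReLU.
∂L/∂z = 0

h = ReLU(-1) = 0
Since z < 0: ∂h/∂z = 0
∂L/∂z = ∂L/∂h · ∂h/∂z = 0 × 0 = 0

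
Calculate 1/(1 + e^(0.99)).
0.2709

sigmoid(-0.99) = 1/(1 + e^(0.99)) = 1/(1 + 2.691) = 0.2709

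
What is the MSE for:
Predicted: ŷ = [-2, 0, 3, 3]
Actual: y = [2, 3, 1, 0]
MSE = 9.5

MSE = (1/4)((-2-2)² + (0-3)² + (3-1)² + (3-0)²) = (1/4)(16 + 9 + 4 + 9) = 9.5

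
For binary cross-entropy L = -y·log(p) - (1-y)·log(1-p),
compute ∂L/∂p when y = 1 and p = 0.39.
∂L/∂p = -2.564

∂L/∂p = -y/p + (1-y)/(1-p) = -1/0.39 + 0 = -2.564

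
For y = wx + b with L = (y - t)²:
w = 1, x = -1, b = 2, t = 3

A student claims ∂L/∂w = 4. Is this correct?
Correct

y = (1)(-1) + 2 = 1
∂L/∂y = 2(y - t) = 2(1 - 3) = -4
∂y/∂w = x = -1
∂L/∂w = -4 × -1 = 4

Claimed value: 4
Correct: The correct gradient is 4.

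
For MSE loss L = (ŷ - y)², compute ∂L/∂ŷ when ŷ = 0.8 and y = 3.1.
∂L/∂ŷ = -4.6

∂L/∂ŷ = 2(ŷ - y) = 2(0.8 - 3.1) = 2(-2.3) = -4.6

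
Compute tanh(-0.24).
-0.2355

tanh(-0.24) = (e^(-0.24) - e^(0.24))/(e^(-0.24) + e^(0.24)) = -0.2355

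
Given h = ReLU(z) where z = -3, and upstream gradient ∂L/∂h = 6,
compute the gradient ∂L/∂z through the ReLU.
∂L/∂z = 0

h = ReLU(-3) = 0
Since z < 0: ∂h/∂z = 0
∂L/∂z = ∂L/∂h · ∂h/∂z = 6 × 0 = 0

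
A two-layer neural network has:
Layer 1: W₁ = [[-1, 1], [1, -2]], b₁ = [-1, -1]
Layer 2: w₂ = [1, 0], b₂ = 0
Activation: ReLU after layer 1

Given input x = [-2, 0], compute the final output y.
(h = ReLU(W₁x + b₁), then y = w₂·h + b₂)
y = 1

Layer 1 pre-activation: z₁ = [1, -3]
After ReLU: h = [1, 0]
Layer 2 output: y = 1×1 + 0×0 + 0 = 1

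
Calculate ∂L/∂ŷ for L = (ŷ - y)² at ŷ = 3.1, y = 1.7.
∂L/∂ŷ = 2.8

∂L/∂ŷ = 2(ŷ - y) = 2(3.1 - 1.7) = 2(1.4) = 2.8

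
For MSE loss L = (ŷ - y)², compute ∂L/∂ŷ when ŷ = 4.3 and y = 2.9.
∂L/∂ŷ = 2.8

∂L/∂ŷ = 2(ŷ - y) = 2(4.3 - 2.9) = 2(1.4) = 2.8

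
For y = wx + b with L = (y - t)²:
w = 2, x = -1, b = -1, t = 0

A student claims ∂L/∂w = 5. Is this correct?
Incorrect

y = (2)(-1) + -1 = -3
∂L/∂y = 2(y - t) = 2(-3 - 0) = -6
∂y/∂w = x = -1
∂L/∂w = -6 × -1 = 6

Claimed value: 5
Incorrect: The correct gradient is 6.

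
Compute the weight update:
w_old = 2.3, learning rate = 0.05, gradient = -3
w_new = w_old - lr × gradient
w_new = 2.45

w_new = w - η·∂L/∂w = 2.3 - 0.05×(-3) = 2.3 - (-0.15) = 2.45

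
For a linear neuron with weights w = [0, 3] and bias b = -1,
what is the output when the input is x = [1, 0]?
y = -1

y = (0)(1) + (3)(0) + -1 = -1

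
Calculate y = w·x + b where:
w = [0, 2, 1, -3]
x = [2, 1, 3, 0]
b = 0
y = 5

y = (0)(2) + (2)(1) + (1)(3) + (-3)(0) + 0 = 5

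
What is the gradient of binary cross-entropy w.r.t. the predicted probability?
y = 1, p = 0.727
∂L/∂p = -1.376

∂L/∂p = -y/p + (1-y)/(1-p) = -1/0.727 + 0 = -1.376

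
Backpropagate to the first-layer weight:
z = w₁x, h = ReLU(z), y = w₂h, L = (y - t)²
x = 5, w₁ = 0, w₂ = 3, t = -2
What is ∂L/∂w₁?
∂L/∂w₁ = 0

Forward pass:
z = w₁x = 0×5 = 0
h = ReLU(0) = 0
y = w₂h = 3×0 = 0

Backward pass:
∂L/∂y = 2(y - t) = 2(0 - -2) = 4
∂y/∂h = w₂ = 3
∂h/∂z = 0 (ReLU derivative)
∂z/∂w₁ = x = 5

∂L/∂w₁ = 4 × 3 × 0 × 5 = 0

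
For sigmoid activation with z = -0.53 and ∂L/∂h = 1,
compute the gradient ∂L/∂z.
∂L/∂z = 0.2332

σ(-0.53) = 0.3705
σ'(-0.53) = σ(-0.53)(1 - σ(-0.53)) = 0.3705 × 0.6295 = 0.2332
∂L/∂z = ∂L/∂h · σ'(z) = 1 × 0.2332 = 0.2332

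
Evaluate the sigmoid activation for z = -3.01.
0.04698

sigmoid(-3.01) = 1/(1 + e^(3.01)) = 1/(1 + 20.29) = 0.04698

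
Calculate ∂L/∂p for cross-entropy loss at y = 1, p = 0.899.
∂L/∂p = -1.112

∂L/∂p = -y/p + (1-y)/(1-p) = -1/0.899 + 0 = -1.112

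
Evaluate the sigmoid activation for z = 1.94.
0.8744

sigmoid(1.94) = 1/(1 + e^(-1.94)) = 1/(1 + 0.1437) = 0.8744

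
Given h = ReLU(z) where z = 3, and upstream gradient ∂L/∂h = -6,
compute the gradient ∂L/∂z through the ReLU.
∂L/∂z = -6

h = ReLU(3) = 3
Since z > 0: ∂h/∂z = 1
∂L/∂z = ∂L/∂h · ∂h/∂z = -6 × 1 = -6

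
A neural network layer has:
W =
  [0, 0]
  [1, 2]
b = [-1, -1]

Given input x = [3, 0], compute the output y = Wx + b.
y = [-1, 2]

Wx = [0×3 + 0×0, 1×3 + 2×0]
   = [0, 3]
y = Wx + b = [0 + -1, 3 + -1] = [-1, 2]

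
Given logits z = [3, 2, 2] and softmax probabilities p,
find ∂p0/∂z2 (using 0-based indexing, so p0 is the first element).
∂p0/∂z2 = -0.1221

p = softmax(z) = [0.5761, 0.2119, 0.2119]
p0 = 0.5761, p2 = 0.2119

∂p0/∂z2 = -p0 × p2 = -0.5761 × 0.2119 = -0.1221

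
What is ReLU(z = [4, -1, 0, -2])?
h = [4, 0, 0, 0]

ReLU applied element-wise: max(0,4)=4, max(0,-1)=0, max(0,0)=0, max(0,-2)=0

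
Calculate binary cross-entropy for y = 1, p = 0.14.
L = 1.966

L = -1·log(0.14) - 0·log(0.86) = -log(0.14) = 1.966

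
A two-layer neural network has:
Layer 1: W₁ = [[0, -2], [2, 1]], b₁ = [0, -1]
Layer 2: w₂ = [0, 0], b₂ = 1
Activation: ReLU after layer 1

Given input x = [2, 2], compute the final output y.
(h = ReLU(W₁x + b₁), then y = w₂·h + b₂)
y = 1

Layer 1 pre-activation: z₁ = [-4, 5]
After ReLU: h = [0, 5]
Layer 2 output: y = 0×0 + 0×5 + 1 = 1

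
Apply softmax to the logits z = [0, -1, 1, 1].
p = [0.147, 0.0541, 0.3995, 0.3995]

exp(z) = [1, 0.3679, 2.718, 2.718]
Sum = 6.804
p = [0.147, 0.0541, 0.3995, 0.3995]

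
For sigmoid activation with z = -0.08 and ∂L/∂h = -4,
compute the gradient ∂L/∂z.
∂L/∂z = -0.9984

σ(-0.08) = 0.48
σ'(-0.08) = σ(-0.08)(1 - σ(-0.08)) = 0.48 × 0.52 = 0.2496
∂L/∂z = ∂L/∂h · σ'(z) = -4 × 0.2496 = -0.9984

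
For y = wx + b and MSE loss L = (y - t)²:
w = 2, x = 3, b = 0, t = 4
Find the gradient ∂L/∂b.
∂L/∂b = 4

y = wx + b = (2)(3) + 0 = 6
∂L/∂y = 2(y - t) = 2(6 - 4) = 4
∂y/∂b = 1
∂L/∂b = ∂L/∂y · ∂y/∂b = 4 × 1 = 4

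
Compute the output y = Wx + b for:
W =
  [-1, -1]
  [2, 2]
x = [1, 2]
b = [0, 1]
y = [-3, 7]

Wx = [-1×1 + -1×2, 2×1 + 2×2]
   = [-3, 6]
y = Wx + b = [-3 + 0, 6 + 1] = [-3, 7]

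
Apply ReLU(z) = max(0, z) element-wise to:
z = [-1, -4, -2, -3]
h = [0, 0, 0, 0]

ReLU applied element-wise: max(0,-1)=0, max(0,-4)=0, max(0,-2)=0, max(0,-3)=0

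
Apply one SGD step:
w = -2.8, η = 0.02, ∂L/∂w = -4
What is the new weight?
w_new = -2.72

w_new = w - η·∂L/∂w = -2.8 - 0.02×(-4) = -2.8 - (-0.08) = -2.72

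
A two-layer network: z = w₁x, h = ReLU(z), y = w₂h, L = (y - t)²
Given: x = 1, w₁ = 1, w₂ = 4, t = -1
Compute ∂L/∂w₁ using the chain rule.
∂L/∂w₁ = 40

Forward pass:
z = w₁x = 1×1 = 1
h = ReLU(1) = 1
y = w₂h = 4×1 = 4

Backward pass:
∂L/∂y = 2(y - t) = 2(4 - -1) = 10
∂y/∂h = w₂ = 4
∂h/∂z = 1 (ReLU derivative)
∂z/∂w₁ = x = 1

∂L/∂w₁ = 10 × 4 × 1 × 1 = 40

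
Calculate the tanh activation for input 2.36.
0.9823

tanh(2.36) = (e^(2.36) - e^(-2.36))/(e^(2.36) + e^(-2.36)) = 0.9823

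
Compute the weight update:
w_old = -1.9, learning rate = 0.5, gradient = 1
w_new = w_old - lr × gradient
w_new = -2.4

w_new = w - η·∂L/∂w = -1.9 - 0.5×(1) = -1.9 - (0.5) = -2.4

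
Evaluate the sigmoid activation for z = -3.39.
0.03261

sigmoid(-3.39) = 1/(1 + e^(3.39)) = 1/(1 + 29.67) = 0.03261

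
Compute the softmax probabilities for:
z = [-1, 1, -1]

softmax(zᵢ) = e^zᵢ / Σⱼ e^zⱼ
p = [0.1065, 0.787, 0.1065]

exp(z) = [0.3679, 2.718, 0.3679]
Sum = 3.454
p = [0.1065, 0.787, 0.1065]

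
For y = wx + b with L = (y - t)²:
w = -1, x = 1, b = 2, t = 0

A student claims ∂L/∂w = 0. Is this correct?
Incorrect

y = (-1)(1) + 2 = 1
∂L/∂y = 2(y - t) = 2(1 - 0) = 2
∂y/∂w = x = 1
∂L/∂w = 2 × 1 = 2

Claimed value: 0
Incorrect: The correct gradient is 2.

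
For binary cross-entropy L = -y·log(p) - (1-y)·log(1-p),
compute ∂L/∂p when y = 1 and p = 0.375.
∂L/∂p = -2.667

∂L/∂p = -y/p + (1-y)/(1-p) = -1/0.375 + 0 = -2.667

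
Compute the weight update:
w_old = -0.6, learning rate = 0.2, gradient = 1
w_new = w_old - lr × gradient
w_new = -0.8

w_new = w - η·∂L/∂w = -0.6 - 0.2×(1) = -0.6 - (0.2) = -0.8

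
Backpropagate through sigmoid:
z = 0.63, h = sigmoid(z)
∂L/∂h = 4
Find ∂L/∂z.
∂L/∂z = 0.907

σ(0.63) = 0.6525
σ'(0.63) = σ(0.63)(1 - σ(0.63)) = 0.6525 × 0.3475 = 0.2267
∂L/∂z = ∂L/∂h · σ'(z) = 4 × 0.2267 = 0.907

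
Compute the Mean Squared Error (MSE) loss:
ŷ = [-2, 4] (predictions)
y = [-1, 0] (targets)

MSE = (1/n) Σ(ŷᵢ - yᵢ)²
MSE = 8.5

MSE = (1/2)((-2--1)² + (4-0)²) = (1/2)(1 + 16) = 8.5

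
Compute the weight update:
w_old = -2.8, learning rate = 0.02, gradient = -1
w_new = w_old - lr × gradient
w_new = -2.78

w_new = w - η·∂L/∂w = -2.8 - 0.02×(-1) = -2.8 - (-0.02) = -2.78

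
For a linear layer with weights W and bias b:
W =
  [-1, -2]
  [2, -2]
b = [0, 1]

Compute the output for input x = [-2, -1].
y = [4, -1]

Wx = [-1×-2 + -2×-1, 2×-2 + -2×-1]
   = [4, -2]
y = Wx + b = [4 + 0, -2 + 1] = [4, -1]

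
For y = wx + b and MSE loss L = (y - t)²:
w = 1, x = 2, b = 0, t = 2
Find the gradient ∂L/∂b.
∂L/∂b = 0

y = wx + b = (1)(2) + 0 = 2
∂L/∂y = 2(y - t) = 2(2 - 2) = 0
∂y/∂b = 1
∂L/∂b = ∂L/∂y · ∂y/∂b = 0 × 1 = 0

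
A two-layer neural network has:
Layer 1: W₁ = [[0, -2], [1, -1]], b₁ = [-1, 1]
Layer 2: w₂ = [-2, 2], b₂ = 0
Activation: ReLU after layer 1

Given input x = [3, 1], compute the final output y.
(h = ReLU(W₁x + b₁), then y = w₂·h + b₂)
y = 6

Layer 1 pre-activation: z₁ = [-3, 3]
After ReLU: h = [0, 3]
Layer 2 output: y = -2×0 + 2×3 + 0 = 6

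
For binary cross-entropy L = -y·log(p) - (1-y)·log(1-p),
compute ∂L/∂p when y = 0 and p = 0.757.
∂L/∂p = 4.115

∂L/∂p = -y/p + (1-y)/(1-p) = 0 + 1/0.243 = 4.115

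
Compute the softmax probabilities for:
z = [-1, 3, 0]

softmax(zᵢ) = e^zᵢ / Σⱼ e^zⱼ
p = [0.0171, 0.9362, 0.0466]

exp(z) = [0.3679, 20.09, 1]
Sum = 21.45
p = [0.0171, 0.9362, 0.0466]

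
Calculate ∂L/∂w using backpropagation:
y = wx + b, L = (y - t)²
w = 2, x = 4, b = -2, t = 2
∂L/∂w = 32

y = wx + b = (2)(4) + -2 = 6
∂L/∂y = 2(y - t) = 2(6 - 2) = 8
∂y/∂w = x = 4
∂L/∂w = ∂L/∂y · ∂y/∂w = 8 × 4 = 32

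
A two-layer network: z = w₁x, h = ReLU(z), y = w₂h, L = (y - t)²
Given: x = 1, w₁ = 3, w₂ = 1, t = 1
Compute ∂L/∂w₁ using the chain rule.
∂L/∂w₁ = 4

Forward pass:
z = w₁x = 3×1 = 3
h = ReLU(3) = 3
y = w₂h = 1×3 = 3

Backward pass:
∂L/∂y = 2(y - t) = 2(3 - 1) = 4
∂y/∂h = w₂ = 1
∂h/∂z = 1 (ReLU derivative)
∂z/∂w₁ = x = 1

∂L/∂w₁ = 4 × 1 × 1 × 1 = 4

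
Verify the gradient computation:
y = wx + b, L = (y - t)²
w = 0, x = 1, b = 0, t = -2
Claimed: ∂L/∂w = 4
Correct

y = (0)(1) + 0 = 0
∂L/∂y = 2(y - t) = 2(0 - -2) = 4
∂y/∂w = x = 1
∂L/∂w = 4 × 1 = 4

Claimed value: 4
Correct: The correct gradient is 4.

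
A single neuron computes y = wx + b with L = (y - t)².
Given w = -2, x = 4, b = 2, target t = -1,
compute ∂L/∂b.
∂L/∂b = -10

y = wx + b = (-2)(4) + 2 = -6
∂L/∂y = 2(y - t) = 2(-6 - -1) = -10
∂y/∂b = 1
∂L/∂b = ∂L/∂y · ∂y/∂b = -10 × 1 = -10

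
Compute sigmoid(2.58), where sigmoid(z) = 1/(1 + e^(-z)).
0.9296

sigmoid(2.58) = 1/(1 + e^(-2.58)) = 1/(1 + 0.07577) = 0.9296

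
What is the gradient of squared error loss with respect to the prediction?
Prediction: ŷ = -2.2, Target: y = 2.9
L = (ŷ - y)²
∂L/∂ŷ = -10.2

∂L/∂ŷ = 2(ŷ - y) = 2(-2.2 - 2.9) = 2(-5.1) = -10.2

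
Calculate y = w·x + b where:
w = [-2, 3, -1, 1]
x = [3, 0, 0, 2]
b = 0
y = -4

y = (-2)(3) + (3)(0) + (-1)(0) + (1)(2) + 0 = -4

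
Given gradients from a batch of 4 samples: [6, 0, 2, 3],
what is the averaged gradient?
Average gradient = 2.75

Average = (1/4)(6 + 0 + 2 + 3) = 11/4 = 2.75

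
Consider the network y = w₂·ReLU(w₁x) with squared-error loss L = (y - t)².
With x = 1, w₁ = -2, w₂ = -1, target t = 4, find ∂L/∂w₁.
∂L/∂w₁ = 0

Forward pass:
z = w₁x = -2×1 = -2
h = ReLU(-2) = 0
y = w₂h = -1×0 = 0

Backward pass:
∂L/∂y = 2(y - t) = 2(0 - 4) = -8
∂y/∂h = w₂ = -1
∂h/∂z = 0 (ReLU derivative)
∂z/∂w₁ = x = 1

∂L/∂w₁ = -8 × -1 × 0 × 1 = 0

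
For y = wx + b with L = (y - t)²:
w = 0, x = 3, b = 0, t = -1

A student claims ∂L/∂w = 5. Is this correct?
Incorrect

y = (0)(3) + 0 = 0
∂L/∂y = 2(y - t) = 2(0 - -1) = 2
∂y/∂w = x = 3
∂L/∂w = 2 × 3 = 6

Claimed value: 5
Incorrect: The correct gradient is 6.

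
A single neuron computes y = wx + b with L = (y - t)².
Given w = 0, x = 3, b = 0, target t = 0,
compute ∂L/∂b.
∂L/∂b = 0

y = wx + b = (0)(3) + 0 = 0
∂L/∂y = 2(y - t) = 2(0 - 0) = 0
∂y/∂b = 1
∂L/∂b = ∂L/∂y · ∂y/∂b = 0 × 1 = 0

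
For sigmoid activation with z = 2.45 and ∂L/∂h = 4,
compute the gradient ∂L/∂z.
∂L/∂z = 0.2925

σ(2.45) = 0.9206
σ'(2.45) = σ(2.45)(1 - σ(2.45)) = 0.9206 × 0.07944 = 0.07313
∂L/∂z = ∂L/∂h · σ'(z) = 4 × 0.07313 = 0.2925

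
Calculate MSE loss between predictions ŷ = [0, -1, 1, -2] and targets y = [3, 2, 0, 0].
MSE = 5.75

MSE = (1/4)((0-3)² + (-1-2)² + (1-0)² + (-2-0)²) = (1/4)(9 + 9 + 1 + 4) = 5.75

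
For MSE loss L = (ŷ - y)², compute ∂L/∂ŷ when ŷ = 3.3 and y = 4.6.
∂L/∂ŷ = -2.6

∂L/∂ŷ = 2(ŷ - y) = 2(3.3 - 4.6) = 2(-1.3) = -2.6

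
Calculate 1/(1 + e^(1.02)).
0.265

sigmoid(-1.02) = 1/(1 + e^(1.02)) = 1/(1 + 2.773) = 0.265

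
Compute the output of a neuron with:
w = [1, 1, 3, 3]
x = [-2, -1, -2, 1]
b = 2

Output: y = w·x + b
y = -4

y = (1)(-2) + (1)(-1) + (3)(-2) + (3)(1) + 2 = -4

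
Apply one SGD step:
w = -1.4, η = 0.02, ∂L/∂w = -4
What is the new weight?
w_new = -1.32

w_new = w - η·∂L/∂w = -1.4 - 0.02×(-4) = -1.4 - (-0.08) = -1.32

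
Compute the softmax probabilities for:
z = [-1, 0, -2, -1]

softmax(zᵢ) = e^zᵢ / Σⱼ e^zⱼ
p = [0.1966, 0.5344, 0.0723, 0.1966]

exp(z) = [0.3679, 1, 0.1353, 0.3679]
Sum = 1.871
p = [0.1966, 0.5344, 0.0723, 0.1966]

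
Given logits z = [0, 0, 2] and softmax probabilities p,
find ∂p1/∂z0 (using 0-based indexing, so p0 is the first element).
∂p1/∂z0 = -0.01134

p = softmax(z) = [0.1065, 0.1065, 0.787]
p1 = 0.1065, p0 = 0.1065

∂p1/∂z0 = -p1 × p0 = -0.1065 × 0.1065 = -0.01134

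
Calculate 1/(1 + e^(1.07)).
0.2554

sigmoid(-1.07) = 1/(1 + e^(1.07)) = 1/(1 + 2.915) = 0.2554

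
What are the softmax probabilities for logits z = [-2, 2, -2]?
p = [0.0177, 0.9647, 0.0177]

exp(z) = [0.1353, 7.389, 0.1353]
Sum = 7.66
p = [0.0177, 0.9647, 0.0177]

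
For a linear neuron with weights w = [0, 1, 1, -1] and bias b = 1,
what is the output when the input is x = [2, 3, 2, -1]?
y = 7

y = (0)(2) + (1)(3) + (1)(2) + (-1)(-1) + 1 = 7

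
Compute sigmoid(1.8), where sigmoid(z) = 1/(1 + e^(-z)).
0.8581

sigmoid(1.8) = 1/(1 + e^(-1.8)) = 1/(1 + 0.1653) = 0.8581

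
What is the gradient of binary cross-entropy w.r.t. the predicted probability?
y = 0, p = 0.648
∂L/∂p = 2.841

∂L/∂p = -y/p + (1-y)/(1-p) = 0 + 1/0.352 = 2.841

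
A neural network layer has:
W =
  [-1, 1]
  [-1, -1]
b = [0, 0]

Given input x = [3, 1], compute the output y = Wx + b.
y = [-2, -4]

Wx = [-1×3 + 1×1, -1×3 + -1×1]
   = [-2, -4]
y = Wx + b = [-2 + 0, -4 + 0] = [-2, -4]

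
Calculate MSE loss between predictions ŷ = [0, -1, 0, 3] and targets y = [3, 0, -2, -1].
MSE = 7.5

MSE = (1/4)((0-3)² + (-1-0)² + (0--2)² + (3--1)²) = (1/4)(9 + 1 + 4 + 16) = 7.5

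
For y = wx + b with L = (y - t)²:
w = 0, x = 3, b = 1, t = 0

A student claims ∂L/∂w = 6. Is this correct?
Correct

y = (0)(3) + 1 = 1
∂L/∂y = 2(y - t) = 2(1 - 0) = 2
∂y/∂w = x = 3
∂L/∂w = 2 × 3 = 6

Claimed value: 6
Correct: The correct gradient is 6.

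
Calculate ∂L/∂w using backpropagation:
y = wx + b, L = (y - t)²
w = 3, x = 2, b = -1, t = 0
∂L/∂w = 20

y = wx + b = (3)(2) + -1 = 5
∂L/∂y = 2(y - t) = 2(5 - 0) = 10
∂y/∂w = x = 2
∂L/∂w = ∂L/∂y · ∂y/∂w = 10 × 2 = 20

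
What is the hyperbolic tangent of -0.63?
-0.5581

tanh(-0.63) = (e^(-0.63) - e^(0.63))/(e^(-0.63) + e^(0.63)) = -0.5581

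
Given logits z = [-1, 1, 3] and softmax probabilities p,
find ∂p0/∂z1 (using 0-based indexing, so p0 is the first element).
∂p0/∂z1 = -0.001862

p = softmax(z) = [0.01588, 0.1173, 0.8668]
p0 = 0.01588, p1 = 0.1173

∂p0/∂z1 = -p0 × p1 = -0.01588 × 0.1173 = -0.001862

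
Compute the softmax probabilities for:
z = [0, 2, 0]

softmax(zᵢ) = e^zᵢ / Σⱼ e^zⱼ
p = [0.1065, 0.787, 0.1065]

exp(z) = [1, 7.389, 1]
Sum = 9.389
p = [0.1065, 0.787, 0.1065]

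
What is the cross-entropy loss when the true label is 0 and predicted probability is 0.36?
L = 0.4463

L = -0·log(0.36) - 1·log(0.64) = -log(0.64) = 0.4463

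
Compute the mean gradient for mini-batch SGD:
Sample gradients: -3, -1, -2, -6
Average gradient = -3

Average = (1/4)(-3 + -1 + -2 + -6) = -12/4 = -3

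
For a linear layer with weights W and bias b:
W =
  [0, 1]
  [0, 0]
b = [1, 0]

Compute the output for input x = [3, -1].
y = [0, 0]

Wx = [0×3 + 1×-1, 0×3 + 0×-1]
   = [-1, 0]
y = Wx + b = [-1 + 1, 0 + 0] = [0, 0]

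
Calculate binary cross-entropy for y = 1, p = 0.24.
L = 1.427

L = -1·log(0.24) - 0·log(0.76) = -log(0.24) = 1.427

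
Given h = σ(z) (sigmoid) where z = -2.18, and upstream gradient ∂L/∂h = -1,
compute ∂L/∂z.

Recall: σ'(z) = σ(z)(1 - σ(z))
∂L/∂z = -0.09125

σ(-2.18) = 0.1016
σ'(-2.18) = σ(-2.18)(1 - σ(-2.18)) = 0.1016 × 0.8984 = 0.09125
∂L/∂z = ∂L/∂h · σ'(z) = -1 × 0.09125 = -0.09125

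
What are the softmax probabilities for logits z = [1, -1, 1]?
p = [0.4683, 0.0634, 0.4683]

exp(z) = [2.718, 0.3679, 2.718]
Sum = 5.804
p = [0.4683, 0.0634, 0.4683]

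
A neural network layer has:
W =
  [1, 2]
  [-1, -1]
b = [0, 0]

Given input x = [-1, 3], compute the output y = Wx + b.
y = [5, -2]

Wx = [1×-1 + 2×3, -1×-1 + -1×3]
   = [5, -2]
y = Wx + b = [5 + 0, -2 + 0] = [5, -2]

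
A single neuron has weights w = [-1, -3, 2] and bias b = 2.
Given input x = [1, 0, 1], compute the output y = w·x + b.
y = 3

y = (-1)(1) + (-3)(0) + (2)(1) + 2 = 3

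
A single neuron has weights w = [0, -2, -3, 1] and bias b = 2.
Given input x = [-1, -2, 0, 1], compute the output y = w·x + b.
y = 7

y = (0)(-1) + (-2)(-2) + (-3)(0) + (1)(1) + 2 = 7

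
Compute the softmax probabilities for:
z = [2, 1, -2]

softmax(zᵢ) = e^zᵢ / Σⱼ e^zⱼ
p = [0.7214, 0.2654, 0.0132]

exp(z) = [7.389, 2.718, 0.1353]
Sum = 10.24
p = [0.7214, 0.2654, 0.0132]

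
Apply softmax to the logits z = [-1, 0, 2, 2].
p = [0.0228, 0.0619, 0.4576, 0.4576]

exp(z) = [0.3679, 1, 7.389, 7.389]
Sum = 16.15
p = [0.0228, 0.0619, 0.4576, 0.4576]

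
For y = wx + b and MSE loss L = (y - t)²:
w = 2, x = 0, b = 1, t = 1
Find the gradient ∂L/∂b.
∂L/∂b = 0

y = wx + b = (2)(0) + 1 = 1
∂L/∂y = 2(y - t) = 2(1 - 1) = 0
∂y/∂b = 1
∂L/∂b = ∂L/∂y · ∂y/∂b = 0 × 1 = 0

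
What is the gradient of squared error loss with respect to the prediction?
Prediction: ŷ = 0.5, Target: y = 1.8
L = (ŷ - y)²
∂L/∂ŷ = -2.6

∂L/∂ŷ = 2(ŷ - y) = 2(0.5 - 1.8) = 2(-1.3) = -2.6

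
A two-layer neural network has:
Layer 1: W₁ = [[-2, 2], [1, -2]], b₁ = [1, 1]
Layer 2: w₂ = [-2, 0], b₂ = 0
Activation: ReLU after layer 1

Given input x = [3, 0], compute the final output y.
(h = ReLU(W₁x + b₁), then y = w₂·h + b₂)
y = 0

Layer 1 pre-activation: z₁ = [-5, 4]
After ReLU: h = [0, 4]
Layer 2 output: y = -2×0 + 0×4 + 0 = 0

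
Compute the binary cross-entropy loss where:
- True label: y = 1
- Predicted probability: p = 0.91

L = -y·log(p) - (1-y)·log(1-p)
L = 0.09431

L = -1·log(0.91) - 0·log(0.09) = -log(0.91) = 0.09431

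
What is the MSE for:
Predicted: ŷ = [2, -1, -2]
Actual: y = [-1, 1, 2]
MSE = 9.667

MSE = (1/3)((2--1)² + (-1-1)² + (-2-2)²) = (1/3)(9 + 4 + 16) = 9.667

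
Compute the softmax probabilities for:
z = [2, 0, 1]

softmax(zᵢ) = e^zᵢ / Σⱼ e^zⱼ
p = [0.6652, 0.09, 0.2447]

exp(z) = [7.389, 1, 2.718]
Sum = 11.11
p = [0.6652, 0.09, 0.2447]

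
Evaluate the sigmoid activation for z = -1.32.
0.2108

sigmoid(-1.32) = 1/(1 + e^(1.32)) = 1/(1 + 3.743) = 0.2108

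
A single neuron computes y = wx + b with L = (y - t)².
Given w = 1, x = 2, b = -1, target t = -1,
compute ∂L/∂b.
∂L/∂b = 4

y = wx + b = (1)(2) + -1 = 1
∂L/∂y = 2(y - t) = 2(1 - -1) = 4
∂y/∂b = 1
∂L/∂b = ∂L/∂y · ∂y/∂b = 4 × 1 = 4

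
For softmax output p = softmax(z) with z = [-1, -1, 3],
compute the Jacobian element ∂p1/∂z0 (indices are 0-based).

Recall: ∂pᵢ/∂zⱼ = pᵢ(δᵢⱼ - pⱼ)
∂p1/∂z0 = -0.0003122

p = softmax(z) = [0.01767, 0.01767, 0.9647]
p1 = 0.01767, p0 = 0.01767

∂p1/∂z0 = -p1 × p0 = -0.01767 × 0.01767 = -0.0003122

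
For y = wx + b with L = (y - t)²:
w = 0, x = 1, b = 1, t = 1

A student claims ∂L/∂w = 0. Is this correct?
Correct

y = (0)(1) + 1 = 1
∂L/∂y = 2(y - t) = 2(1 - 1) = 0
∂y/∂w = x = 1
∂L/∂w = 0 × 1 = 0

Claimed value: 0
Correct: The correct gradient is 0.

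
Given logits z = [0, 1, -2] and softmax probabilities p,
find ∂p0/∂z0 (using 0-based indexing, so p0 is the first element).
∂p0/∂z0 = 0.1922

p = softmax(z) = [0.2595, 0.7054, 0.03512]
p0 = 0.2595

∂p0/∂z0 = p0(1 - p0) = 0.2595 × (1 - 0.2595) = 0.1922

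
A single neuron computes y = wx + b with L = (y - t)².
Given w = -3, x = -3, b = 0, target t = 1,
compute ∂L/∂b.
∂L/∂b = 16

y = wx + b = (-3)(-3) + 0 = 9
∂L/∂y = 2(y - t) = 2(9 - 1) = 16
∂y/∂b = 1
∂L/∂b = ∂L/∂y · ∂y/∂b = 16 × 1 = 16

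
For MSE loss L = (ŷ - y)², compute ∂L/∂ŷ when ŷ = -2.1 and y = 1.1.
∂L/∂ŷ = -6.4

∂L/∂ŷ = 2(ŷ - y) = 2(-2.1 - 1.1) = 2(-3.2) = -6.4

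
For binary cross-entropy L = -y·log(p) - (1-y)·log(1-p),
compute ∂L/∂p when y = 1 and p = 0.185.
∂L/∂p = -5.405

∂L/∂p = -y/p + (1-y)/(1-p) = -1/0.185 + 0 = -5.405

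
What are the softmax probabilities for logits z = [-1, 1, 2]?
p = [0.0351, 0.2595, 0.7054]

exp(z) = [0.3679, 2.718, 7.389]
Sum = 10.48
p = [0.0351, 0.2595, 0.7054]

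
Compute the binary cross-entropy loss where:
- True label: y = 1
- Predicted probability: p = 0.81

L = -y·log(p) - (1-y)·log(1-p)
L = 0.2107

L = -1·log(0.81) - 0·log(0.19) = -log(0.81) = 0.2107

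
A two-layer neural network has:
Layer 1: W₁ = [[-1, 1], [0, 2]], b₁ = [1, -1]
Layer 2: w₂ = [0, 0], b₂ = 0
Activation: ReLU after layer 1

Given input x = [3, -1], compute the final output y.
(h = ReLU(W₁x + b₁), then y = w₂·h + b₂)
y = 0

Layer 1 pre-activation: z₁ = [-3, -3]
After ReLU: h = [0, 0]
Layer 2 output: y = 0×0 + 0×0 + 0 = 0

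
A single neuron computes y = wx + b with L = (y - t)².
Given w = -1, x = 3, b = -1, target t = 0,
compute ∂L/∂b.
∂L/∂b = -8

y = wx + b = (-1)(3) + -1 = -4
∂L/∂y = 2(y - t) = 2(-4 - 0) = -8
∂y/∂b = 1
∂L/∂b = ∂L/∂y · ∂y/∂b = -8 × 1 = -8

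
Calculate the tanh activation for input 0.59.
0.5299

tanh(0.59) = (e^(0.59) - e^(-0.59))/(e^(0.59) + e^(-0.59)) = 0.5299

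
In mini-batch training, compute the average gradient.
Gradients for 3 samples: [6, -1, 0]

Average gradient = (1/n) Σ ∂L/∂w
Average gradient = 1.667

Average = (1/3)(6 + -1 + 0) = 5/3 = 1.667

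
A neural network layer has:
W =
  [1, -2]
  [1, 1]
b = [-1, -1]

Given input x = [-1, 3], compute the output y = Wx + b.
y = [-8, 1]

Wx = [1×-1 + -2×3, 1×-1 + 1×3]
   = [-7, 2]
y = Wx + b = [-7 + -1, 2 + -1] = [-8, 1]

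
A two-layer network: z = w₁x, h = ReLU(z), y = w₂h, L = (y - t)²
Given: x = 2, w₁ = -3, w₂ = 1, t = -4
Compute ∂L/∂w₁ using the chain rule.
∂L/∂w₁ = 0

Forward pass:
z = w₁x = -3×2 = -6
h = ReLU(-6) = 0
y = w₂h = 1×0 = 0

Backward pass:
∂L/∂y = 2(y - t) = 2(0 - -4) = 8
∂y/∂h = w₂ = 1
∂h/∂z = 0 (ReLU derivative)
∂z/∂w₁ = x = 2

∂L/∂w₁ = 8 × 1 × 0 × 2 = 0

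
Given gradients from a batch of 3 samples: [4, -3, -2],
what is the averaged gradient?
Average gradient = -0.3333

Average = (1/3)(4 + -3 + -2) = -1/3 = -0.3333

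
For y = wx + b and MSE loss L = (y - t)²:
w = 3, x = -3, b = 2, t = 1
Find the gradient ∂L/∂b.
∂L/∂b = -16

y = wx + b = (3)(-3) + 2 = -7
∂L/∂y = 2(y - t) = 2(-7 - 1) = -16
∂y/∂b = 1
∂L/∂b = ∂L/∂y · ∂y/∂b = -16 × 1 = -16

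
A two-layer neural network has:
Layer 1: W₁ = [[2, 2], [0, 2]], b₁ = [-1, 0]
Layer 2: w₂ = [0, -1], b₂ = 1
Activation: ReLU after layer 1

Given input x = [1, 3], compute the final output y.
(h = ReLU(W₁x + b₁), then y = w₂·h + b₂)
y = -5

Layer 1 pre-activation: z₁ = [7, 6]
After ReLU: h = [7, 6]
Layer 2 output: y = 0×7 + -1×6 + 1 = -5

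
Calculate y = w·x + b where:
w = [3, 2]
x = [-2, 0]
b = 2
y = -4

y = (3)(-2) + (2)(0) + 2 = -4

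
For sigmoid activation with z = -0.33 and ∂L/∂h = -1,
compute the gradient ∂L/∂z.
∂L/∂z = -0.2433

σ(-0.33) = 0.4182
σ'(-0.33) = σ(-0.33)(1 - σ(-0.33)) = 0.4182 × 0.5818 = 0.2433
∂L/∂z = ∂L/∂h · σ'(z) = -1 × 0.2433 = -0.2433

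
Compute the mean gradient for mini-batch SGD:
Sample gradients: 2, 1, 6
Average gradient = 3

Average = (1/3)(2 + 1 + 6) = 9/3 = 3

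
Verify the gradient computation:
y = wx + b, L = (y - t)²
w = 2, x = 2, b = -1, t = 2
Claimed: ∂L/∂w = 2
Incorrect

y = (2)(2) + -1 = 3
∂L/∂y = 2(y - t) = 2(3 - 2) = 2
∂y/∂w = x = 2
∂L/∂w = 2 × 2 = 4

Claimed value: 2
Incorrect: The correct gradient is 4.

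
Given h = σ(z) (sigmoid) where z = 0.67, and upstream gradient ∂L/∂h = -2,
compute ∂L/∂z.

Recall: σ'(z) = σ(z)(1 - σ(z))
∂L/∂z = -0.4478

σ(0.67) = 0.6615
σ'(0.67) = σ(0.67)(1 - σ(0.67)) = 0.6615 × 0.3385 = 0.2239
∂L/∂z = ∂L/∂h · σ'(z) = -2 × 0.2239 = -0.4478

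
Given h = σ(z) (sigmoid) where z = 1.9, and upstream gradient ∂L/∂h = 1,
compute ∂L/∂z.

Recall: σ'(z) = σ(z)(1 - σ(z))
∂L/∂z = 0.1132

σ(1.9) = 0.8699
σ'(1.9) = σ(1.9)(1 - σ(1.9)) = 0.8699 × 0.1301 = 0.1132
∂L/∂z = ∂L/∂h · σ'(z) = 1 × 0.1132 = 0.1132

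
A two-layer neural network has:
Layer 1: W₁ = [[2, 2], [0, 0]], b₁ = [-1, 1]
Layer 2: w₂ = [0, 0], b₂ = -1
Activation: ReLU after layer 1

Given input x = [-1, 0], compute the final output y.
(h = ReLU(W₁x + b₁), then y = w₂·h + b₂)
y = -1

Layer 1 pre-activation: z₁ = [-3, 1]
After ReLU: h = [0, 1]
Layer 2 output: y = 0×0 + 0×1 + -1 = -1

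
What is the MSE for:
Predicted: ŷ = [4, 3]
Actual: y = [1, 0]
MSE = 9

MSE = (1/2)((4-1)² + (3-0)²) = (1/2)(9 + 9) = 9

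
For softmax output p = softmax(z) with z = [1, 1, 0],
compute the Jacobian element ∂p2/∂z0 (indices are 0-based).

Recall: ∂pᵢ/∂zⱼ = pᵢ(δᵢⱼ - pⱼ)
∂p2/∂z0 = -0.06561

p = softmax(z) = [0.4223, 0.4223, 0.1554]
p2 = 0.1554, p0 = 0.4223

∂p2/∂z0 = -p2 × p0 = -0.1554 × 0.4223 = -0.06561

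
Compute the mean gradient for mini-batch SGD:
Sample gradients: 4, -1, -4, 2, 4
Average gradient = 1

Average = (1/5)(4 + -1 + -4 + 2 + 4) = 5/5 = 1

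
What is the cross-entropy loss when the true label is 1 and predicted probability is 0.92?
L = 0.08338

L = -1·log(0.92) - 0·log(0.08) = -log(0.92) = 0.08338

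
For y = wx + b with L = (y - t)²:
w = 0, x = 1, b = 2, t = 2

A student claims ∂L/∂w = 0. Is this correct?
Correct

y = (0)(1) + 2 = 2
∂L/∂y = 2(y - t) = 2(2 - 2) = 0
∂y/∂w = x = 1
∂L/∂w = 0 × 1 = 0

Claimed value: 0
Correct: The correct gradient is 0.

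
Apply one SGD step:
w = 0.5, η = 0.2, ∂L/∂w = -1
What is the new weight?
w_new = 0.7

w_new = w - η·∂L/∂w = 0.5 - 0.2×(-1) = 0.5 - (-0.2) = 0.7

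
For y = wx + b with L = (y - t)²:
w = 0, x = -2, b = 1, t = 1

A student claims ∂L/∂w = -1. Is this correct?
Incorrect

y = (0)(-2) + 1 = 1
∂L/∂y = 2(y - t) = 2(1 - 1) = 0
∂y/∂w = x = -2
∂L/∂w = 0 × -2 = 0

Claimed value: -1
Incorrect: The correct gradient is 0.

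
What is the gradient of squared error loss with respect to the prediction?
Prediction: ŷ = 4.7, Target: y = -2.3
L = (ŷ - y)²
∂L/∂ŷ = 14.0

∂L/∂ŷ = 2(ŷ - y) = 2(4.7 - -2.3) = 2(7.0) = 14.0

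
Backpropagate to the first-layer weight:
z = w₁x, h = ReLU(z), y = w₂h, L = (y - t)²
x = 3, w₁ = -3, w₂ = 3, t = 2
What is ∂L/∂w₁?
∂L/∂w₁ = 0

Forward pass:
z = w₁x = -3×3 = -9
h = ReLU(-9) = 0
y = w₂h = 3×0 = 0

Backward pass:
∂L/∂y = 2(y - t) = 2(0 - 2) = -4
∂y/∂h = w₂ = 3
∂h/∂z = 0 (ReLU derivative)
∂z/∂w₁ = x = 3

∂L/∂w₁ = -4 × 3 × 0 × 3 = 0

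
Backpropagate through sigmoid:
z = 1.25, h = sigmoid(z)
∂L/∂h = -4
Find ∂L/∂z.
∂L/∂z = -0.6924

σ(1.25) = 0.7773
σ'(1.25) = σ(1.25)(1 - σ(1.25)) = 0.7773 × 0.2227 = 0.1731
∂L/∂z = ∂L/∂h · σ'(z) = -4 × 0.1731 = -0.6924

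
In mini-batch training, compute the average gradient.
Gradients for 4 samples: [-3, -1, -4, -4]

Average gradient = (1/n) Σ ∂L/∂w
Average gradient = -3

Average = (1/4)(-3 + -1 + -4 + -4) = -12/4 = -3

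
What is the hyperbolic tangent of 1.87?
0.9536

tanh(1.87) = (e^(1.87) - e^(-1.87))/(e^(1.87) + e^(-1.87)) = 0.9536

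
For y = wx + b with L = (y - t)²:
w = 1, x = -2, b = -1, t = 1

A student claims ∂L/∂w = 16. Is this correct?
Correct

y = (1)(-2) + -1 = -3
∂L/∂y = 2(y - t) = 2(-3 - 1) = -8
∂y/∂w = x = -2
∂L/∂w = -8 × -2 = 16

Claimed value: 16
Correct: The correct gradient is 16.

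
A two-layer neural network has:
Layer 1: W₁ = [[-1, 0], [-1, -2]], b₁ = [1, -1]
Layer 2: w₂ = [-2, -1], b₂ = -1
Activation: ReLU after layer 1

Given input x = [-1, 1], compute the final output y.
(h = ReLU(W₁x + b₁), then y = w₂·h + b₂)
y = -5

Layer 1 pre-activation: z₁ = [2, -2]
After ReLU: h = [2, 0]
Layer 2 output: y = -2×2 + -1×0 + -1 = -5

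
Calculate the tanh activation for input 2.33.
0.9812

tanh(2.33) = (e^(2.33) - e^(-2.33))/(e^(2.33) + e^(-2.33)) = 0.9812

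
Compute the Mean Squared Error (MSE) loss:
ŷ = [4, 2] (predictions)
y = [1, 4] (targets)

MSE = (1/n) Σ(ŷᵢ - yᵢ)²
MSE = 6.5

MSE = (1/2)((4-1)² + (2-4)²) = (1/2)(9 + 4) = 6.5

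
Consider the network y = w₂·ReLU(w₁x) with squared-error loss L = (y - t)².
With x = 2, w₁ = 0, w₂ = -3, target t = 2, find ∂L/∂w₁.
∂L/∂w₁ = 0

Forward pass:
z = w₁x = 0×2 = 0
h = ReLU(0) = 0
y = w₂h = -3×0 = 0

Backward pass:
∂L/∂y = 2(y - t) = 2(0 - 2) = -4
∂y/∂h = w₂ = -3
∂h/∂z = 0 (ReLU derivative)
∂z/∂w₁ = x = 2

∂L/∂w₁ = -4 × -3 × 0 × 2 = 0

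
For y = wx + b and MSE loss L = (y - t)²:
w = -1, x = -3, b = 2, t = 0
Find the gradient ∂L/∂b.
∂L/∂b = 10

y = wx + b = (-1)(-3) + 2 = 5
∂L/∂y = 2(y - t) = 2(5 - 0) = 10
∂y/∂b = 1
∂L/∂b = ∂L/∂y · ∂y/∂b = 10 × 1 = 10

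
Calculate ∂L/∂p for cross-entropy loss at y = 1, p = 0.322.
∂L/∂p = -3.106

∂L/∂p = -y/p + (1-y)/(1-p) = -1/0.322 + 0 = -3.106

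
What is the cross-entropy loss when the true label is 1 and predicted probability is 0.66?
L = 0.4155

L = -1·log(0.66) - 0·log(0.34) = -log(0.66) = 0.4155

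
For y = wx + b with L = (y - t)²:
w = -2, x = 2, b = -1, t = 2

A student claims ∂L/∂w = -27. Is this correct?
Incorrect

y = (-2)(2) + -1 = -5
∂L/∂y = 2(y - t) = 2(-5 - 2) = -14
∂y/∂w = x = 2
∂L/∂w = -14 × 2 = -28

Claimed value: -27
Incorrect: The correct gradient is -28.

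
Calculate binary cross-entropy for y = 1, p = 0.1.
L = 2.303

L = -1·log(0.1) - 0·log(0.9) = -log(0.1) = 2.303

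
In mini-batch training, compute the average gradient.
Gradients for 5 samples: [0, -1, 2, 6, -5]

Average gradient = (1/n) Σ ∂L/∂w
Average gradient = 0.4

Average = (1/5)(0 + -1 + 2 + 6 + -5) = 2/5 = 0.4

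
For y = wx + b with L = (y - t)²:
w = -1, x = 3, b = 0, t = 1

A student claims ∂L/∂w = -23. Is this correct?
Incorrect

y = (-1)(3) + 0 = -3
∂L/∂y = 2(y - t) = 2(-3 - 1) = -8
∂y/∂w = x = 3
∂L/∂w = -8 × 3 = -24

Claimed value: -23
Incorrect: The correct gradient is -24.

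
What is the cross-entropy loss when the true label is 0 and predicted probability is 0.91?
L = 2.408

L = -0·log(0.91) - 1·log(0.09) = -log(0.09) = 2.408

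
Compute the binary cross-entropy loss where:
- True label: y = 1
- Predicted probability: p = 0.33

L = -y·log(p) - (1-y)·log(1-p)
L = 1.109

L = -1·log(0.33) - 0·log(0.67) = -log(0.33) = 1.109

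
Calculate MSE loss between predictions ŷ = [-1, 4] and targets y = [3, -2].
MSE = 26

MSE = (1/2)((-1-3)² + (4--2)²) = (1/2)(16 + 36) = 26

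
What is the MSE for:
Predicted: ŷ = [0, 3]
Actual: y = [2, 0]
MSE = 6.5

MSE = (1/2)((0-2)² + (3-0)²) = (1/2)(4 + 9) = 6.5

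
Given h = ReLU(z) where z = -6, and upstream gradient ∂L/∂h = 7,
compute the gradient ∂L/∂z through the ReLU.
∂L/∂z = 0

h = ReLU(-6) = 0
Since z < 0: ∂h/∂z = 0
∂L/∂z = ∂L/∂h · ∂h/∂z = 7 × 0 = 0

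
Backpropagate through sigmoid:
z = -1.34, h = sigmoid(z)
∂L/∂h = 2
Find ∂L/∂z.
∂L/∂z = 0.3289

σ(-1.34) = 0.2075
σ'(-1.34) = σ(-1.34)(1 - σ(-1.34)) = 0.2075 × 0.7925 = 0.1644
∂L/∂z = ∂L/∂h · σ'(z) = 2 × 0.1644 = 0.3289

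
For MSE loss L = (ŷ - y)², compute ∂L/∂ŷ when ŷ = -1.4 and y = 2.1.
∂L/∂ŷ = -7.0

∂L/∂ŷ = 2(ŷ - y) = 2(-1.4 - 2.1) = 2(-3.5) = -7.0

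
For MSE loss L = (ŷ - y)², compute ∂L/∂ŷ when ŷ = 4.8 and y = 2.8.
∂L/∂ŷ = 4.0

∂L/∂ŷ = 2(ŷ - y) = 2(4.8 - 2.8) = 2(2.0) = 4.0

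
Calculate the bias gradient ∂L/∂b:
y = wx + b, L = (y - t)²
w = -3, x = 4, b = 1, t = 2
∂L/∂b = -26

y = wx + b = (-3)(4) + 1 = -11
∂L/∂y = 2(y - t) = 2(-11 - 2) = -26
∂y/∂b = 1
∂L/∂b = ∂L/∂y · ∂y/∂b = -26 × 1 = -26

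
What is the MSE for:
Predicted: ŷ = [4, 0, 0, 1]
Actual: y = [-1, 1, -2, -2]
MSE = 9.75

MSE = (1/4)((4--1)² + (0-1)² + (0--2)² + (1--2)²) = (1/4)(25 + 1 + 4 + 9) = 9.75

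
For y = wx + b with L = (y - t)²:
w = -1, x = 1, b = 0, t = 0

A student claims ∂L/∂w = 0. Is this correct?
Incorrect

y = (-1)(1) + 0 = -1
∂L/∂y = 2(y - t) = 2(-1 - 0) = -2
∂y/∂w = x = 1
∂L/∂w = -2 × 1 = -2

Claimed value: 0
Incorrect: The correct gradient is -2.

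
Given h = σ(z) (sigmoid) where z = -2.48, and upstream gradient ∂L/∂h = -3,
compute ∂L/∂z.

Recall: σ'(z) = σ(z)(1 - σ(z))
∂L/∂z = -0.2139

σ(-2.48) = 0.07727
σ'(-2.48) = σ(-2.48)(1 - σ(-2.48)) = 0.07727 × 0.9227 = 0.0713
∂L/∂z = ∂L/∂h · σ'(z) = -3 × 0.0713 = -0.2139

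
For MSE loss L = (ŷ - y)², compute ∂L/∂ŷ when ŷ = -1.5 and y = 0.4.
∂L/∂ŷ = -3.8

∂L/∂ŷ = 2(ŷ - y) = 2(-1.5 - 0.4) = 2(-1.9) = -3.8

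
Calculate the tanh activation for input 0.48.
0.4462

tanh(0.48) = (e^(0.48) - e^(-0.48))/(e^(0.48) + e^(-0.48)) = 0.4462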